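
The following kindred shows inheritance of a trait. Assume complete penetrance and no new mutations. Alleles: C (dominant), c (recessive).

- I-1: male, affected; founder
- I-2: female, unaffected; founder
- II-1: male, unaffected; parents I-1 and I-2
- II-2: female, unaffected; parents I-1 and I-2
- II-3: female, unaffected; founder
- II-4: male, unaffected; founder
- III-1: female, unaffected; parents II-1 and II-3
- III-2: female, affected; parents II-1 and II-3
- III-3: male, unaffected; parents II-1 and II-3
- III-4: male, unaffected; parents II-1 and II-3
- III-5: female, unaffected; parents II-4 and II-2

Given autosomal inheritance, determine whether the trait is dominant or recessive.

recessive

II-1 and II-3 are both unaffected yet have an affected child III-2. Under dominance, an affected child requires at least one affected parent, so the trait cannot be dominant.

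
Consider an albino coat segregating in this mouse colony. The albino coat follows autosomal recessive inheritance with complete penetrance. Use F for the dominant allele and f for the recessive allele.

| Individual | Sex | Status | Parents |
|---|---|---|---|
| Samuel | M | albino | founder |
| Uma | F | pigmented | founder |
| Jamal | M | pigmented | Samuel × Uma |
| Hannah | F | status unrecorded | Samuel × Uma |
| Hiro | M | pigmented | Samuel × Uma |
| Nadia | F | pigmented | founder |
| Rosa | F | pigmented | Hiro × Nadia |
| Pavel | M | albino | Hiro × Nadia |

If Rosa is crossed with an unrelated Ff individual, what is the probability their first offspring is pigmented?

Hiro is pigmented so carries F and received f from Samuel (ff), so Hiro is Ff.
Nadia is pigmented so carries F and passed f to Pavel (ff), so Nadia is Ff.
Rosa is a pigmented offspring of Hiro (Ff) × Nadia (Ff), whose cross gives 1/4 FF : 1/2 Ff : 1/4 ff; conditioning on being pigmented, Rosa is FF with probability 1/3, Ff with probability 2/3.
Summing over parental genotype combinations, P(offspring is pigmented) = 1/3·1 + 2/3·3/4 = 5/6.

5/6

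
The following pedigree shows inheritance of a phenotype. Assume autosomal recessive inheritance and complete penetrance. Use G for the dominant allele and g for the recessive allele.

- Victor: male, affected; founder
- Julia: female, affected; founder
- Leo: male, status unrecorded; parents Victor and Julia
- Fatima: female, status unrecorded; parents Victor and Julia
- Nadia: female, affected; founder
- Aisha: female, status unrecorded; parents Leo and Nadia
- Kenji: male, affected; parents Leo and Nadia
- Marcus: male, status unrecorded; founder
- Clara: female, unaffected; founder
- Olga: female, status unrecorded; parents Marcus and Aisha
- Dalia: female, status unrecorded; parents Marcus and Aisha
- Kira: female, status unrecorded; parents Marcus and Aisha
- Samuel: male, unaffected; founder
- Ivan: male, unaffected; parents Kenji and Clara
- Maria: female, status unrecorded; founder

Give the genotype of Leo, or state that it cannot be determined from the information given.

gg

From phenotype alone, Leo is GG or Gg or gg.
Leo received g from Victor (gg) and received g from Julia (gg), so Leo is gg.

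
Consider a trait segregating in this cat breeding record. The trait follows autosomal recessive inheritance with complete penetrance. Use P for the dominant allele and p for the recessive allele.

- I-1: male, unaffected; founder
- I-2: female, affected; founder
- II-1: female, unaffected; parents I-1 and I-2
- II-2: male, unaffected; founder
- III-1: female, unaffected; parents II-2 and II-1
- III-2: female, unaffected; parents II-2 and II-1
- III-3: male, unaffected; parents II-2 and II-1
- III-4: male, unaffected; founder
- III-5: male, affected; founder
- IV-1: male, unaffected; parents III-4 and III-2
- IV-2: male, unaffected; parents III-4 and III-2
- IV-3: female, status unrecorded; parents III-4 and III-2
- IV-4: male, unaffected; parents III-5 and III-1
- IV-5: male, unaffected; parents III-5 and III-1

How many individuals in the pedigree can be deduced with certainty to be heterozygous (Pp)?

3

Obligate heterozygotes: II-1 is unaffected so carries P and received p from I-2 (pp), so II-1 is Pp; IV-4 is unaffected so carries P and received p from III-5 (pp), so IV-4 is Pp; IV-5 is unaffected so carries P and received p from III-5 (pp), so IV-5 is Pp.
Every other individual is either homozygous by phenotype or has at least one consistent homozygous assignment, so the count is 3.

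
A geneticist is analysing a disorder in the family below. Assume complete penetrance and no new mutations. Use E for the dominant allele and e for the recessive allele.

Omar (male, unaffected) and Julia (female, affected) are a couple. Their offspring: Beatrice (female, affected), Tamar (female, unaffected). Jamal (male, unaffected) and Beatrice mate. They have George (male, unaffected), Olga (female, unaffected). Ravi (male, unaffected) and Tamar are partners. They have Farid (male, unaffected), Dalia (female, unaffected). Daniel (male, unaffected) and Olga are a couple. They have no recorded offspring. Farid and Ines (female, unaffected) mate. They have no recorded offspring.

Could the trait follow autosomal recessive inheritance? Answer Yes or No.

Yes

A consistent assignment under autosomal recessive exists: Omar Ee, Julia ee, Beatrice ee, Tamar Ee, Jamal EE, Ravi EE, George Ee, Olga Ee, Daniel EE, Farid EE, Dalia EE, Ines EE.
In this assignment every recorded phenotype matches its genotype and every non-founder's genotype is obtainable from its parents' genotypes, so the pedigree is consistent.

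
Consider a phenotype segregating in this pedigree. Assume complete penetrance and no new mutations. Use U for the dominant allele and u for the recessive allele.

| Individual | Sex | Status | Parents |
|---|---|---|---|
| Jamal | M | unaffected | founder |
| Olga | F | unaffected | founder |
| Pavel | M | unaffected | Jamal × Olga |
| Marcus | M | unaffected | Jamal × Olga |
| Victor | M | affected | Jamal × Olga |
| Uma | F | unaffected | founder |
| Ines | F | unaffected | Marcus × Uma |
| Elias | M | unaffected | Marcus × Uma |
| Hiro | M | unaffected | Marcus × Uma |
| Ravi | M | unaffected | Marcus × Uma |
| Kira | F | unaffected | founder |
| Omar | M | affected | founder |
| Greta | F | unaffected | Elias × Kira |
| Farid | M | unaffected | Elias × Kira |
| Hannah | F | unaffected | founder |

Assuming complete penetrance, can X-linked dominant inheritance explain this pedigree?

Under X-linked dominant, Victor (affected, male) cannot arise from Jamal (unaffected) × Olga (unaffected).

No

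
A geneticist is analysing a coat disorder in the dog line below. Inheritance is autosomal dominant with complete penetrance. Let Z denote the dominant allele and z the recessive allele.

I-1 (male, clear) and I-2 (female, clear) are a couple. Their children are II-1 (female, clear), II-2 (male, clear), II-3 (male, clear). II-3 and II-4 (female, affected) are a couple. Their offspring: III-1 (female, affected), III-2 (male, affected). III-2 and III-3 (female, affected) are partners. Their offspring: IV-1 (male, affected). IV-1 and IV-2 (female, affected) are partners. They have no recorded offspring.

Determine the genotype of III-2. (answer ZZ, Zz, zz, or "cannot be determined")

From phenotype alone, III-2 is ZZ or Zz.
III-2 is affected so carries Z and received z from II-3 (zz), so III-2 is Zz.

Zz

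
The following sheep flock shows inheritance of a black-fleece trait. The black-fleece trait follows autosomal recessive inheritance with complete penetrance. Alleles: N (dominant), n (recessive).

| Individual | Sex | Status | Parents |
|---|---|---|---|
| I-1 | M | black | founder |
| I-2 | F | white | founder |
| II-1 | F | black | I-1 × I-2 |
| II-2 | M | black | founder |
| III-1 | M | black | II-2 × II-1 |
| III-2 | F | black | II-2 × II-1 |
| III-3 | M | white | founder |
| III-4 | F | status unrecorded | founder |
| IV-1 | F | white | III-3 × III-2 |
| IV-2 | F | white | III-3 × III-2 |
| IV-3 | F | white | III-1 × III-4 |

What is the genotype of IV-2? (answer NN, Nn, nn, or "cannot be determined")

From phenotype alone, IV-2 is NN or Nn.
IV-2 is white so carries N and received n from III-2 (nn), so IV-2 is Nn.

Nn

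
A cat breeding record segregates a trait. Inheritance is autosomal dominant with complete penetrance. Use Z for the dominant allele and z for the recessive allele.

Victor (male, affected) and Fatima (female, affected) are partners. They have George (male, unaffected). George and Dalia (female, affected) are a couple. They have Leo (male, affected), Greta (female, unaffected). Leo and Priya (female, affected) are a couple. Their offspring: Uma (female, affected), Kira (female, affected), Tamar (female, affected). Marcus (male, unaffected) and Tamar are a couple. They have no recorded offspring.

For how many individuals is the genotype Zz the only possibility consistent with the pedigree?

4

Obligate heterozygotes: Victor is affected so carries Z and passed z to George (zz), so Victor is Zz; Fatima is affected so carries Z and passed z to George (zz), so Fatima is Zz; Dalia is affected so carries Z and passed z to Greta (zz), so Dalia is Zz; Leo is affected so carries Z and received z from George (zz), so Leo is Zz.
Every other individual is either homozygous by phenotype or has at least one consistent homozygous assignment, so the count is 4.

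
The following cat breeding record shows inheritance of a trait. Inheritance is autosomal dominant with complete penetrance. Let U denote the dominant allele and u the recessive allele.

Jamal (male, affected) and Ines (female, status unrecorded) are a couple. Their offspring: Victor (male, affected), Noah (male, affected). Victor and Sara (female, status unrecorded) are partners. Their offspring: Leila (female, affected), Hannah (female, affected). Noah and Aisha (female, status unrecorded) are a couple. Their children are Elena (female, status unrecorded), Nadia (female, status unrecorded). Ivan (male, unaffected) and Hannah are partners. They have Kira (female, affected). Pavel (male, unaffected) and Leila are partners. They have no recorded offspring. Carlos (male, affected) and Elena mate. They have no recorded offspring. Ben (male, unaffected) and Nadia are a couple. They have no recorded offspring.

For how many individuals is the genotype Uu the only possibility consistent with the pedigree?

Obligate heterozygotes: Kira is affected so carries U and received u from Ivan (uu), so Kira is Uu.
Every other individual is either homozygous by phenotype or has at least one consistent homozygous assignment, so the count is 1.

1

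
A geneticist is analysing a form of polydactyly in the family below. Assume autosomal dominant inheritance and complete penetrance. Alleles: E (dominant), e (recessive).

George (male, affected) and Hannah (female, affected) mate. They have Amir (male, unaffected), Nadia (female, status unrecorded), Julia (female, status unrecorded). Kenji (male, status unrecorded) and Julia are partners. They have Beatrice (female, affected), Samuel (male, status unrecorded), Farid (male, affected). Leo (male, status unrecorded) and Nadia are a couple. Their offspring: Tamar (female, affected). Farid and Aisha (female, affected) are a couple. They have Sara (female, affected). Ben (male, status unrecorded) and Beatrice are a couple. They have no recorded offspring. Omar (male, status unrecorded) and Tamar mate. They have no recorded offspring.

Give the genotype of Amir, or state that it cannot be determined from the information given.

ee

Amir is unaffected, so Amir is ee.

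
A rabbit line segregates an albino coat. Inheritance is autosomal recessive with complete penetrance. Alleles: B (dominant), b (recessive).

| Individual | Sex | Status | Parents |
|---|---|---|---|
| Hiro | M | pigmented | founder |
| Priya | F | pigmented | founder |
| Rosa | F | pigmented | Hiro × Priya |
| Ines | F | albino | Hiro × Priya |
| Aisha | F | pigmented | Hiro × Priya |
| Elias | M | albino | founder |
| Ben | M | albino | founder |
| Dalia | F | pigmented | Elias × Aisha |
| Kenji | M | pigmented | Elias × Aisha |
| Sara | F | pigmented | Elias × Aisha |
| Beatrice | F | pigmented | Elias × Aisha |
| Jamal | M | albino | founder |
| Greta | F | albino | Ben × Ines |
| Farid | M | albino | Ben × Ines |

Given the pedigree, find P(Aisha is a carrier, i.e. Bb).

1/9

Hiro is pigmented so carries B and passed b to Ines (bb), so Hiro is Bb.
Priya is pigmented so carries B and passed b to Ines (bb), so Priya is Bb.
Their cross gives offspring ratios 1/4 BB : 1/2 Bb : 1/4 bb. Conditioning on Aisha being pigmented, P(Bb) = 1/2 / 3/4 = 2/3 before taking Aisha's own offspring into account.
Elias is albino, so Elias is bb.
Now use Aisha's offspring. Probability of each recorded status — pigmented daughter Dalia: 1/2 if Aisha is Bb, 1 if BB; pigmented son Kenji: 1/2 if Aisha is Bb, 1 if BB; pigmented daughter Sara: 1/2 if Aisha is Bb, 1 if BB; pigmented daughter Beatrice: 1/2 if Aisha is Bb, 1 if BB.
Bayes: P(Bb) = 2/3·1/16 / (2/3·1/16 + 1/3·1) = 1/9.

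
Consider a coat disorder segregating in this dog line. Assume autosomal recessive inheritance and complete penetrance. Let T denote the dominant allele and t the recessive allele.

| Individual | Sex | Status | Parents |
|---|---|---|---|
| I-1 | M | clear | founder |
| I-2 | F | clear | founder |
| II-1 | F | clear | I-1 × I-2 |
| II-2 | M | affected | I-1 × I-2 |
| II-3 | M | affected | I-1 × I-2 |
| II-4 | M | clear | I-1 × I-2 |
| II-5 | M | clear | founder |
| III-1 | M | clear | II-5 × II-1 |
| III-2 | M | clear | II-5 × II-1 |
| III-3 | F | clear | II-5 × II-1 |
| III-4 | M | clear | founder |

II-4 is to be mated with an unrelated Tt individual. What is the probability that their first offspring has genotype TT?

I-1 is clear so carries T and passed t to II-2 (tt), so I-1 is Tt.
I-2 is clear so carries T and passed t to II-2 (tt), so I-2 is Tt.
II-4 is a clear offspring of I-1 (Tt) × I-2 (Tt), whose cross gives 1/4 TT : 1/2 Tt : 1/4 tt; conditioning on being clear, II-4 is TT with probability 1/3, Tt with probability 2/3.
Summing over parental genotype combinations, P(offspring has genotype TT) = 1/3·1/2 + 2/3·1/4 = 1/3.

1/3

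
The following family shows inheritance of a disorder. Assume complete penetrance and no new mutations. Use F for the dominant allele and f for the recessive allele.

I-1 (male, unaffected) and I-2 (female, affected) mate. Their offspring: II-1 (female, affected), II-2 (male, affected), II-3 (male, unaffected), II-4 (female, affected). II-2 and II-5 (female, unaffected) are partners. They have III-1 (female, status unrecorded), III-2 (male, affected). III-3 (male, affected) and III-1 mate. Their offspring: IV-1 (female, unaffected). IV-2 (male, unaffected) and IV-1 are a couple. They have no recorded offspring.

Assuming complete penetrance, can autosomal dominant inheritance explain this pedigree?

A consistent assignment under autosomal dominant exists: I-1 ff, I-2 Ff, II-1 Ff, II-2 Ff, II-3 ff, II-4 Ff, II-5 ff, III-1 Ff, III-2 Ff, III-3 Ff, IV-1 ff, IV-2 ff.
In this assignment every recorded phenotype matches its genotype and every non-founder's genotype is obtainable from its parents' genotypes, so the pedigree is consistent.

Yes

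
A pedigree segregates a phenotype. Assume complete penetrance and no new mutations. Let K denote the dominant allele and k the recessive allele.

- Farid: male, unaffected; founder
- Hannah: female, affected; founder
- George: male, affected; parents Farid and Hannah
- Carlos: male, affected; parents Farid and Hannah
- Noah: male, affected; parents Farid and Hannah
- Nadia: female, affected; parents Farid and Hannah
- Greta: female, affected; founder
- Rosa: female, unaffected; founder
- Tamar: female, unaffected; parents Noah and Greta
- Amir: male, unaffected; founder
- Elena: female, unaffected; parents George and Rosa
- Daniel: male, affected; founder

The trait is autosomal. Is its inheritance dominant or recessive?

dominant

Noah and Greta are both affected yet have an unaffected child Tamar. Under a recessive model two affected parents are homozygous and every child would be affected, so the trait cannot be recessive.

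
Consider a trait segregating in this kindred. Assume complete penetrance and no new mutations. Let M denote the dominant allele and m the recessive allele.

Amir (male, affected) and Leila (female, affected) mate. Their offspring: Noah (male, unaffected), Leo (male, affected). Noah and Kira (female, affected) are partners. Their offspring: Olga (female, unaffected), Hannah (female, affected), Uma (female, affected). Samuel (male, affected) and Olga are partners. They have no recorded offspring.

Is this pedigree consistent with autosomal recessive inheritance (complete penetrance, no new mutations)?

Under autosomal recessive, Noah (unaffected, male) cannot arise from Amir (affected) × Leila (affected).

No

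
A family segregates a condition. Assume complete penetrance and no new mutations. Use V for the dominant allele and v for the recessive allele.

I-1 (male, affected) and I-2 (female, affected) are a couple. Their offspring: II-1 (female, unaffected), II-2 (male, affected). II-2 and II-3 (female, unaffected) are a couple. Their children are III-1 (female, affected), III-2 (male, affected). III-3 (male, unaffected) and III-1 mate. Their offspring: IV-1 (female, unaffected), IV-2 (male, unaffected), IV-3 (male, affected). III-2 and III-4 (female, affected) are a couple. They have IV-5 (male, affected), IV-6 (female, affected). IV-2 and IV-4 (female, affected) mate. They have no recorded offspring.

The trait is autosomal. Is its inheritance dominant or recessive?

I-1 and I-2 are both affected yet have an unaffected child II-1. Under a recessive model two affected parents are homozygous and every child would be affected, so the trait cannot be recessive.

dominant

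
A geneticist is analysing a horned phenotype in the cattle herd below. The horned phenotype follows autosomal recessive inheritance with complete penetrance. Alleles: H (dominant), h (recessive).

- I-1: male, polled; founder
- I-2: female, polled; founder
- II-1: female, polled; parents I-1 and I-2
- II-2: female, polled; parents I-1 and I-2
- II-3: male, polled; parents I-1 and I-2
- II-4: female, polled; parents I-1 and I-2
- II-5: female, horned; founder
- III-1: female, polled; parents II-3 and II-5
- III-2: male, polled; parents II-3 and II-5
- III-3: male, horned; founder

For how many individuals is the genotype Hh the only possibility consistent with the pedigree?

Obligate heterozygotes: III-1 is polled so carries H and received h from II-5 (hh), so III-1 is Hh; III-2 is polled so carries H and received h from II-5 (hh), so III-2 is Hh.
Every other individual is either homozygous by phenotype or has at least one consistent homozygous assignment, so the count is 2.

2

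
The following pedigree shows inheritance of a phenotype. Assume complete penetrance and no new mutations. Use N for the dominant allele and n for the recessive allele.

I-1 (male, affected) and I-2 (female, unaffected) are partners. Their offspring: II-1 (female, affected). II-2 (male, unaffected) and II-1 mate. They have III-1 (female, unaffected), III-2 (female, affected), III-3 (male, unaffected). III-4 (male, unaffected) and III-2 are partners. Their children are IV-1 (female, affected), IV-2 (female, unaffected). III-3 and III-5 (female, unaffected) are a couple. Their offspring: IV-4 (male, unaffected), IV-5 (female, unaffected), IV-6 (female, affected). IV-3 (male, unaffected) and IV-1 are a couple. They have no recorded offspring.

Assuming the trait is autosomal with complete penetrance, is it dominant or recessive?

recessive

III-3 and III-5 are both unaffected yet have an affected child IV-6. Under dominance, an affected child requires at least one affected parent, so the trait cannot be dominant.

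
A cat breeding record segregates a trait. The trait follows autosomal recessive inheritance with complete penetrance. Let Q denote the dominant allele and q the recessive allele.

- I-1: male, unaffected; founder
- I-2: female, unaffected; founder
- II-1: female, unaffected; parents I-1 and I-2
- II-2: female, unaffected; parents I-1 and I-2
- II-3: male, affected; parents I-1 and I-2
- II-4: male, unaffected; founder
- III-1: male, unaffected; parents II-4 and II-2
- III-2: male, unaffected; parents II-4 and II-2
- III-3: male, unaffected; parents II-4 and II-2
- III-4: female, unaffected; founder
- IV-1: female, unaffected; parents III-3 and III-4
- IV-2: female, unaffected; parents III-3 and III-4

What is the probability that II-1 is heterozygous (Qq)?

2/3

I-1 is unaffected so carries Q and passed q to II-3 (qq), so I-1 is Qq.
I-2 is unaffected so carries Q and passed q to II-3 (qq), so I-2 is Qq.
Their cross gives offspring ratios 1/4 QQ : 1/2 Qq : 1/4 qq. Conditioning on II-1 being unaffected, P(Qq) = 1/2 / 3/4 = 2/3.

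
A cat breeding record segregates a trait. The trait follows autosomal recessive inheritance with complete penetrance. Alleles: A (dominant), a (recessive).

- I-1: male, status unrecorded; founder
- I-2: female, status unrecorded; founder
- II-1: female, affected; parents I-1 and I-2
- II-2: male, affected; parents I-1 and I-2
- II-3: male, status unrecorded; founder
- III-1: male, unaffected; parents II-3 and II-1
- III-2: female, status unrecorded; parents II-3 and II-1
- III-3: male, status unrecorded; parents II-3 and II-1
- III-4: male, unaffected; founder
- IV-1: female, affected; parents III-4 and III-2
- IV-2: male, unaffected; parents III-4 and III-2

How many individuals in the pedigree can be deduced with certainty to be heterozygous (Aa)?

2

Obligate heterozygotes: III-1 is unaffected so carries A and received a from II-1 (aa), so III-1 is Aa; III-4 is unaffected so carries A and passed a to IV-1 (aa), so III-4 is Aa.
Every other individual is either homozygous by phenotype or has at least one consistent homozygous assignment, so the count is 2.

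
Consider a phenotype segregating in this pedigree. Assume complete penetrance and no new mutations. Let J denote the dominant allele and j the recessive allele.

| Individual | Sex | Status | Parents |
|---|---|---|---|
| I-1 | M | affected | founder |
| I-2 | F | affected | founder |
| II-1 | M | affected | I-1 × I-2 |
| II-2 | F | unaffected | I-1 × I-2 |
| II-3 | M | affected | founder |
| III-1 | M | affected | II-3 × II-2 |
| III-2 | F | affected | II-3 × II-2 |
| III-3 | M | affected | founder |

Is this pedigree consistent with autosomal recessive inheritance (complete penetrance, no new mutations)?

Under autosomal recessive, II-2 (unaffected, female) cannot arise from I-1 (affected) × I-2 (affected).

No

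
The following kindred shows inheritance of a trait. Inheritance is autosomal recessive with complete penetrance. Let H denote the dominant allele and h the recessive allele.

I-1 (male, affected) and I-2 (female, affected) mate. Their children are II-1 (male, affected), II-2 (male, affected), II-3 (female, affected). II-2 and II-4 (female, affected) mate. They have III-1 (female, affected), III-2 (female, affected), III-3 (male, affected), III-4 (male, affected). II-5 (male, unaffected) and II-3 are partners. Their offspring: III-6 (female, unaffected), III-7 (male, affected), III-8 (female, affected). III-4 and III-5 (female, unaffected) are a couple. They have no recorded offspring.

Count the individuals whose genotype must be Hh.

Obligate heterozygotes: II-5 is unaffected so carries H and passed h to III-7 (hh), so II-5 is Hh; III-6 is unaffected so carries H and received h from II-3 (hh), so III-6 is Hh.
Every other individual is either homozygous by phenotype or has at least one consistent homozygous assignment, so the count is 2.

2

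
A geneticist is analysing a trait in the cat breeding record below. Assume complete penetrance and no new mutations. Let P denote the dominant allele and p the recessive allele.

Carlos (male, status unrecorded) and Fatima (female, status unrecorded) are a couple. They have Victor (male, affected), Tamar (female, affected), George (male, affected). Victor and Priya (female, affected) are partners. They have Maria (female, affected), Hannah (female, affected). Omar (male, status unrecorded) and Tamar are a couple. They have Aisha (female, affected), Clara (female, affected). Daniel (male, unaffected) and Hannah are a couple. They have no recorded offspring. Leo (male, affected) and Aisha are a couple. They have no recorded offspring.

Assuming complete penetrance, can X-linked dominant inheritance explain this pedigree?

A consistent assignment under X-linked dominant exists: Carlos X^P Y, Fatima X^P X^P, Victor X^P Y, Tamar X^P X^P, George X^P Y, Priya X^P X^P, Omar X^P Y, Maria X^P X^P, Hannah X^P X^P, Daniel X^p Y, Aisha X^P X^P, Clara X^P X^P, Leo X^P Y.
In this assignment every recorded phenotype matches its genotype and every non-founder's genotype is obtainable from its parents' genotypes, so the pedigree is consistent.

Yes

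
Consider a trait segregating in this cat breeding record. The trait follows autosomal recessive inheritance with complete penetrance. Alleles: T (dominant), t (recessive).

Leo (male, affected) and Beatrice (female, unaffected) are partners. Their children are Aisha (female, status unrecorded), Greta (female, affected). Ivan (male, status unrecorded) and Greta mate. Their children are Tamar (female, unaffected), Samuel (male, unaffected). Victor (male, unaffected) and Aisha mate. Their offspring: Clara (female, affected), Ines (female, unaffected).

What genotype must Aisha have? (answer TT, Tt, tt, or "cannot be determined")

cannot be determined

Aisha's phenotype is unrecorded, and no parent or child forces a single allele at both positions; consistent genotype assignments exist with Aisha as Tt or tt.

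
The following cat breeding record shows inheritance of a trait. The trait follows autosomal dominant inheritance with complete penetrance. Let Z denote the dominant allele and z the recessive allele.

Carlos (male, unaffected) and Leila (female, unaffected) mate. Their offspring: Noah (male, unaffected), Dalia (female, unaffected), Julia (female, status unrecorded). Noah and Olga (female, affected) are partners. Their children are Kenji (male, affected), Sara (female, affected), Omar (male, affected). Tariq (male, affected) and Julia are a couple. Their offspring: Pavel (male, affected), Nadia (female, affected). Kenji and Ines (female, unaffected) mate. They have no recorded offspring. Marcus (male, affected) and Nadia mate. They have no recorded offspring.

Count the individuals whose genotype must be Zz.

5

Obligate heterozygotes: Kenji is affected so carries Z and received z from Noah (zz), so Kenji is Zz; Sara is affected so carries Z and received z from Noah (zz), so Sara is Zz; Omar is affected so carries Z and received z from Noah (zz), so Omar is Zz; Pavel is affected so carries Z and received z from Julia (zz), so Pavel is Zz; Nadia is affected so carries Z and received z from Julia (zz), so Nadia is Zz.
Every other individual is either homozygous by phenotype or has at least one consistent homozygous assignment, so the count is 5.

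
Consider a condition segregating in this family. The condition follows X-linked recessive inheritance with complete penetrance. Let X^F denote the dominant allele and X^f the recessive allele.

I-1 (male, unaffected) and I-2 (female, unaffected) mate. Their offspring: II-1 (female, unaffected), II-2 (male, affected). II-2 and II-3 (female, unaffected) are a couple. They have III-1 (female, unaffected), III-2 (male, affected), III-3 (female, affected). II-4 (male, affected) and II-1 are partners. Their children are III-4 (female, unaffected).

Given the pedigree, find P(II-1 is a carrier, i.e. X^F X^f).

I-1 is unaffected, so I-1 is X^F Y.
I-2 is unaffected so carries F and passed f to II-2 (X^f Y), so I-2 is X^F X^f.
Their cross gives offspring ratios 1/2 X^F X^F : 1/2 X^F X^f. Conditioning on II-1 being unaffected, P(X^F X^f) = 1/2 / 1 = 1/2 before taking II-1's own offspring into account.
II-4 is affected, so II-4 is X^f Y.
Now use II-1's offspring. Probability of each recorded status — unaffected daughter III-4: 1/2 if II-1 is X^F X^f, 1 if X^F X^F.
Bayes: P(X^F X^f) = 1/2·1/2 / (1/2·1/2 + 1/2·1) = 1/3.

1/3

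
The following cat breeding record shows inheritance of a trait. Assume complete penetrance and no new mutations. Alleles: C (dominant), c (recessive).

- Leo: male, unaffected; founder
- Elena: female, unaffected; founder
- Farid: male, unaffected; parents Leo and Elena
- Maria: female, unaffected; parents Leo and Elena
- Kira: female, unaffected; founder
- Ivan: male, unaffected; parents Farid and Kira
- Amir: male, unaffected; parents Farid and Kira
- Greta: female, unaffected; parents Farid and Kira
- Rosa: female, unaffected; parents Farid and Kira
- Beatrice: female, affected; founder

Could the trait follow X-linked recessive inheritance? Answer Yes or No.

A consistent assignment under X-linked recessive exists: Leo X^C Y, Elena X^C X^C, Farid X^C Y, Maria X^C X^C, Kira X^C X^C, Ivan X^C Y, Amir X^C Y, Greta X^C X^C, Rosa X^C X^C, Beatrice X^c X^c.
In this assignment every recorded phenotype matches its genotype and every non-founder's genotype is obtainable from its parents' genotypes, so the pedigree is consistent.

Yes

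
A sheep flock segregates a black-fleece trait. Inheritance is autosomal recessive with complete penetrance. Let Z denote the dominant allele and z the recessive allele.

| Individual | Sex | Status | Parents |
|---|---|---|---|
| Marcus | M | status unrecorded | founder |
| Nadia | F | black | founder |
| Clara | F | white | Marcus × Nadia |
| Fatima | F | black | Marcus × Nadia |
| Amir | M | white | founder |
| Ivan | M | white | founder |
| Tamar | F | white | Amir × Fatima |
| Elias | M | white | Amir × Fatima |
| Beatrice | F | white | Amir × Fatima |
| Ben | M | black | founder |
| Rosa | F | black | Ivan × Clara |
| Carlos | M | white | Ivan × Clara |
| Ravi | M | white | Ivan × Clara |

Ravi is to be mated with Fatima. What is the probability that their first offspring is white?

Ivan is white so carries Z and passed z to Rosa (zz), so Ivan is Zz.
Clara is white so carries Z and received z from Nadia (zz), so Clara is Zz.
Ravi is a white offspring of Ivan (Zz) × Clara (Zz), whose cross gives 1/4 ZZ : 1/2 Zz : 1/4 zz; conditioning on being white, Ravi is ZZ with probability 1/3, Zz with probability 2/3.
Fatima is black, so Fatima is zz.
Summing over parental genotype combinations, P(offspring is white) = 1/3·1 + 2/3·1/2 = 2/3.

2/3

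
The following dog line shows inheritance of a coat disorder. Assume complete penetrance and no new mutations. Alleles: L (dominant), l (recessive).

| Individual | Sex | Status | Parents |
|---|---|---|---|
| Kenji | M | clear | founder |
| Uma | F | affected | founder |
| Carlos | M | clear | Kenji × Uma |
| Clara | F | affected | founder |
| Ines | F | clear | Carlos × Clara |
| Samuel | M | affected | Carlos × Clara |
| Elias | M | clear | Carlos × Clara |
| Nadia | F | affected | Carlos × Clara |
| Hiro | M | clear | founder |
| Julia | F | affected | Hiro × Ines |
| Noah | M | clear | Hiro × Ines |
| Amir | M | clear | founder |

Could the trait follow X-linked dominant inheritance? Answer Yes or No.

Under X-linked dominant, Julia (affected, female) cannot arise from Hiro (clear) × Ines (clear).

No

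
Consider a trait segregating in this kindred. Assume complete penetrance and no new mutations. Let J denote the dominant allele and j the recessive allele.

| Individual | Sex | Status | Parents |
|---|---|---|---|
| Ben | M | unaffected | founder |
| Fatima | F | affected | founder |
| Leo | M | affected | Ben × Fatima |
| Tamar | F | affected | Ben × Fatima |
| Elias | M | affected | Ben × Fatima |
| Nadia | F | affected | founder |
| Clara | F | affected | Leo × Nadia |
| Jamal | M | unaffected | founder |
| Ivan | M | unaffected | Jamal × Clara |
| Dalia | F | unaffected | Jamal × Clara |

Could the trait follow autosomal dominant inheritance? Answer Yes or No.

A consistent assignment under autosomal dominant exists: Ben jj, Fatima JJ, Leo Jj, Tamar Jj, Elias Jj, Nadia JJ, Clara Jj, Jamal jj, Ivan jj, Dalia jj.
In this assignment every recorded phenotype matches its genotype and every non-founder's genotype is obtainable from its parents' genotypes, so the pedigree is consistent.

Yes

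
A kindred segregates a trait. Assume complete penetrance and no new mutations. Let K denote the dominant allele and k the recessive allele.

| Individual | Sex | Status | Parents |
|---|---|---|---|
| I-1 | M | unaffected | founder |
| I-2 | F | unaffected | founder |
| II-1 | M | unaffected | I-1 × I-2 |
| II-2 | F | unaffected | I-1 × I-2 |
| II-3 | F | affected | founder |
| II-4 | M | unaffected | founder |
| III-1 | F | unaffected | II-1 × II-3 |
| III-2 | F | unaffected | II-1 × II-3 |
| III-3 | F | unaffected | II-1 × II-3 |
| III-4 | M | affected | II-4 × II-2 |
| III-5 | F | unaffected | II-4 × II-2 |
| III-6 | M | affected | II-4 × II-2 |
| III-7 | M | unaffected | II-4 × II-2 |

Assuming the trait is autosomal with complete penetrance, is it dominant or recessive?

II-4 and II-2 are both unaffected yet have an affected child III-4. Under dominance, an affected child requires at least one affected parent, so the trait cannot be dominant.

recessive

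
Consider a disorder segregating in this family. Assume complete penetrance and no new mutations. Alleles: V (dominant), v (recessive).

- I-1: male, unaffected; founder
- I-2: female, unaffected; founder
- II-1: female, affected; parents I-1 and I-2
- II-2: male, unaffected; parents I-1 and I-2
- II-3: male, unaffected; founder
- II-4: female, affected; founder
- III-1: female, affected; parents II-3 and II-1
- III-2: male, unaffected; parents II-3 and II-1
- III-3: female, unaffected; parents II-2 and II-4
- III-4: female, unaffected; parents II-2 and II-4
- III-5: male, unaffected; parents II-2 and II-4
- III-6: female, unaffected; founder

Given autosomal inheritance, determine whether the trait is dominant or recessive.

I-1 and I-2 are both unaffected yet have an affected child II-1. Under dominance, an affected child requires at least one affected parent, so the trait cannot be dominant.

recessive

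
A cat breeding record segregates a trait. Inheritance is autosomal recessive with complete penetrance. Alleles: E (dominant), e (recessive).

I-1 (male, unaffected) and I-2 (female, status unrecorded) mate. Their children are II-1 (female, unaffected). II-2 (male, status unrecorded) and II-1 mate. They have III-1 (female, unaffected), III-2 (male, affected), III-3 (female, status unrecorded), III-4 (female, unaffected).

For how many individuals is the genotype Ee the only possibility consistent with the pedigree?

Obligate heterozygotes: II-1 is unaffected so carries E and passed e to III-2 (ee), so II-1 is Ee.
Every other individual is either homozygous by phenotype or has at least one consistent homozygous assignment, so the count is 1.

1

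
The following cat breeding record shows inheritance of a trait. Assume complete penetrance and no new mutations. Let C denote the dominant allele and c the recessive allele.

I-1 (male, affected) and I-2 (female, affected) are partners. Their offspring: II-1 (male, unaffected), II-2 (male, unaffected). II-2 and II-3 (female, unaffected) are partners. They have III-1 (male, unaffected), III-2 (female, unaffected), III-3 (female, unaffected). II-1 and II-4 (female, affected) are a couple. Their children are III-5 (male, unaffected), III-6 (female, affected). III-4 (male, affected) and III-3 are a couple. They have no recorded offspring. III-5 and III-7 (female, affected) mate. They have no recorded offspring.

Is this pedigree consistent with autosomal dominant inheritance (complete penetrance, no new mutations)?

A consistent assignment under autosomal dominant exists: I-1 Cc, I-2 Cc, II-1 cc, II-2 cc, II-3 cc, II-4 Cc, III-1 cc, III-2 cc, III-3 cc, III-4 CC, III-5 cc, III-6 Cc, III-7 CC.
In this assignment every recorded phenotype matches its genotype and every non-founder's genotype is obtainable from its parents' genotypes, so the pedigree is consistent.

Yes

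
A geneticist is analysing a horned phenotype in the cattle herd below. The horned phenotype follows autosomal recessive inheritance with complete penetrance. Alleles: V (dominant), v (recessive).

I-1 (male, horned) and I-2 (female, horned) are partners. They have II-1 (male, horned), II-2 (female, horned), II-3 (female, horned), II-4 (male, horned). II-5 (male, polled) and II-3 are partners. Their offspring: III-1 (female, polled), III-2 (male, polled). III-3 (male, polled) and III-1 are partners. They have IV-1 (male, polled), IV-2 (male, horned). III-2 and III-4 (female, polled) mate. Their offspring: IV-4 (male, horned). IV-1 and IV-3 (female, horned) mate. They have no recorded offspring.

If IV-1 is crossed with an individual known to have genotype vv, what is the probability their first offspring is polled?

2/3

III-3 is polled so carries V and passed v to IV-2 (vv), so III-3 is Vv.
III-1 is polled so carries V and received v from II-3 (vv), so III-1 is Vv.
IV-1 is a polled offspring of III-3 (Vv) × III-1 (Vv), whose cross gives 1/4 VV : 1/2 Vv : 1/4 vv; conditioning on being polled, IV-1 is VV with probability 1/3, Vv with probability 2/3.
Summing over parental genotype combinations, P(offspring is polled) = 1/3·1 + 2/3·1/2 = 2/3.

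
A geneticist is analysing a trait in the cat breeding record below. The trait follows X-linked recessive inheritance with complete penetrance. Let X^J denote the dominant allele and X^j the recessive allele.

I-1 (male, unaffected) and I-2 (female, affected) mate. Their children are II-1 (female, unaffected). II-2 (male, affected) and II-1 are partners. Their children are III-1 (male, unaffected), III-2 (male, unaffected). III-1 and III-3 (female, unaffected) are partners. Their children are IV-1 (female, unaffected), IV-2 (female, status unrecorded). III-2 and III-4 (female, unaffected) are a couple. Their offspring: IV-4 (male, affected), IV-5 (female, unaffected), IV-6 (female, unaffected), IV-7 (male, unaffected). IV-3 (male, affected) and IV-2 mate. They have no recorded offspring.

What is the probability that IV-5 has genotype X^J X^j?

1/2

III-2 is unaffected, so III-2 is X^J Y.
III-4 is unaffected so carries J and passed j to IV-4 (X^j Y), so III-4 is X^J X^j.
Their cross gives offspring ratios 1/2 X^J X^J : 1/2 X^J X^j. Conditioning on IV-5 being unaffected, P(X^J X^j) = 1/2 / 1 = 1/2.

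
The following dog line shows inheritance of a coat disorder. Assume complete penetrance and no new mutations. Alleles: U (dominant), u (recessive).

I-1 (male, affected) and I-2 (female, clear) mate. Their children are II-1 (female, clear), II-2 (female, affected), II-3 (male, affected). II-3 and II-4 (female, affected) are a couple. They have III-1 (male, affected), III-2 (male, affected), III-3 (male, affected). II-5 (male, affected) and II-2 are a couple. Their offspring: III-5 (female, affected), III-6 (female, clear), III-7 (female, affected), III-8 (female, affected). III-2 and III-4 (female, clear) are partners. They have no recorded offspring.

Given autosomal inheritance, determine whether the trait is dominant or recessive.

II-5 and II-2 are both affected yet have a clear child III-6. Under a recessive model two affected parents are homozygous and every child would be affected, so the trait cannot be recessive.

dominant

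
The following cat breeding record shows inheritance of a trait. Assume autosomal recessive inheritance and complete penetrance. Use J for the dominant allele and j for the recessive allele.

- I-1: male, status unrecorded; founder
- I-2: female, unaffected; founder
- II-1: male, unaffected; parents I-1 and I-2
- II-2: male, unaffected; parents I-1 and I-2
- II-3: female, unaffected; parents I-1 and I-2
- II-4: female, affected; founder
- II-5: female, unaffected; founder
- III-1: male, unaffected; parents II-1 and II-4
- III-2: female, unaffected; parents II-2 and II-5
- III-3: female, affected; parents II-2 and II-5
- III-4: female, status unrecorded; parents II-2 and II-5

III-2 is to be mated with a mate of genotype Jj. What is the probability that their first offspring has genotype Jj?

1/2

II-2 is unaffected so carries J and passed j to III-3 (jj), so II-2 is Jj.
II-5 is unaffected so carries J and passed j to III-3 (jj), so II-5 is Jj.
III-2 is an unaffected offspring of II-2 (Jj) × II-5 (Jj), whose cross gives 1/4 JJ : 1/2 Jj : 1/4 jj; conditioning on being unaffected, III-2 is JJ with probability 1/3, Jj with probability 2/3.
Summing over parental genotype combinations, P(offspring has genotype Jj) = 1/3·1/2 + 2/3·1/2 = 1/2.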